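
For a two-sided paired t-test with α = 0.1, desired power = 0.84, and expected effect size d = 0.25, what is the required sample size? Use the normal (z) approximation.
n = 112 pairs

Sample size formula (paired t-test, normal approximation):
n = ((z_{α/2} + z_β) / d)²

z_{α/2} = 1.645 (for α = 0.1, two-sided)
z_β = 0.994 (for power = 0.84)
d = 0.25

n = ((1.645 + 0.994) / 0.25)²
n = (10.556)²
n ≈ 111.43
Round up to the next whole number: n = 112 pairs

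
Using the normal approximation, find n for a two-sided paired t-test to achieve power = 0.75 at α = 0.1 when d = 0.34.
n = 47 pairs

Sample size formula (paired t-test, normal approximation):
n = ((z_{α/2} + z_β) / d)²

z_{α/2} = 1.645 (for α = 0.1, two-sided)
z_β = 0.674 (for power = 0.75)
d = 0.34

n = ((1.645 + 0.674) / 0.34)²
n = (6.821)²
n ≈ 46.53
Round up to the next whole number: n = 47 pairs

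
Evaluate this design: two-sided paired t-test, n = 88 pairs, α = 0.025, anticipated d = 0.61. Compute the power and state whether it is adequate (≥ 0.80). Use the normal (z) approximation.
Power ≈ 1.00; the study is adequately powered (power ≥ 0.80)

Power calculation (paired t-test, normal approximation):
z_β = d · √n - z_{α/2}
z_β = 0.61 · √88 - 2.241
z_β = 0.61 · 9.381 - 2.241
z_β = 3.481

Power = Φ(z_β) = Φ(3.481) ≈ 1.000

Effect size d = 0.61 is medium by Cohen's convention (0.2/0.5/0.8).

Threshold: power ≥ 0.80 is conventionally adequate.
Power ≈ 1.00 → the study is adequately powered (power ≥ 0.80).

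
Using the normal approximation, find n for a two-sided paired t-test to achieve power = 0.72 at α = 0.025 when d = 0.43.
n = 44 pairs

Sample size formula (paired t-test, normal approximation):
n = ((z_{α/2} + z_β) / d)²

z_{α/2} = 2.241 (for α = 0.025, two-sided)
z_β = 0.583 (for power = 0.72)
d = 0.43

n = ((2.241 + 0.583) / 0.43)²
n = (6.567)²
n ≈ 43.13
Round up to the next whole number: n = 44 pairs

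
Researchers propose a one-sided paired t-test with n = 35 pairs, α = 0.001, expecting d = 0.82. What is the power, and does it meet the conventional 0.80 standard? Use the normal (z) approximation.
Power ≈ 0.96; the study is adequately powered (power ≥ 0.80)

Power calculation (paired t-test, normal approximation):
z_β = d · √n - z_α
z_β = 0.82 · √35 - 3.090
z_β = 0.82 · 5.916 - 3.090
z_β = 1.761

Power = Φ(z_β) = Φ(1.761) ≈ 0.961

Effect size d = 0.82 is large by Cohen's convention (0.2/0.5/0.8).

Threshold: power ≥ 0.80 is conventionally adequate.
Power ≈ 0.96 → the study is adequately powered (power ≥ 0.80).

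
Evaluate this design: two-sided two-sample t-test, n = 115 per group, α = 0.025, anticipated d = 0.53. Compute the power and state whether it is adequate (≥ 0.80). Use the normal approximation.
Power ≈ 0.96; the study is adequately powered (power ≥ 0.80)

Power calculation (two-sample t-test, normal approximation):
z_β = d · √(n/2) - z_{α/2}
z_β = 0.53 · √(115/2) - 2.241
z_β = 0.53 · 7.583 - 2.241
z_β = 1.778

Power = Φ(z_β) = Φ(1.778) ≈ 0.962

Effect size d = 0.53 is medium by Cohen's convention (0.2/0.5/0.8).

Threshold: power ≥ 0.80 is conventionally adequate.
Power ≈ 0.96 → the study is adequately powered (power ≥ 0.80).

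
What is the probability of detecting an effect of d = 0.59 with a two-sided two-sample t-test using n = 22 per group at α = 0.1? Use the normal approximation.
Power ≈ 0.62

Power calculation (two-sample t-test, normal approximation):
z_β = d · √(n/2) - z_{α/2}
z_β = 0.59 · √(22/2) - 1.645
z_β = 0.59 · 3.317 - 1.645
z_β = 0.312

Power = Φ(z_β) = Φ(0.312) ≈ 0.622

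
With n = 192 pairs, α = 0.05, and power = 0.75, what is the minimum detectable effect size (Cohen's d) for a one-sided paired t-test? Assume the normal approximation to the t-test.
d ≈ 0.17

Minimum detectable effect (paired t-test, normal approximation):
d = (z_α + z_β) / √n
d = (1.645 + 0.674) / √192
d = 2.319 / 13.856
d ≈ 0.17

By Cohen's convention (0.2 small / 0.5 medium / 0.8 large): very small effect.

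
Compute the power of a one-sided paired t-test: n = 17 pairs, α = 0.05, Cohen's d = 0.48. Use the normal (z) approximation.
Power ≈ 0.63

Power calculation (paired t-test, normal approximation):
z_β = d · √n - z_α
z_β = 0.48 · √17 - 1.645
z_β = 0.48 · 4.123 - 1.645
z_β = 0.334

Power = Φ(z_β) = Φ(0.334) ≈ 0.631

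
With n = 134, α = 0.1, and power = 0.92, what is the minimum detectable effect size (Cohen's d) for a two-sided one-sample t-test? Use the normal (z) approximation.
d ≈ 0.26

Minimum detectable effect (one-sample t-test, normal approximation):
d = (z_{α/2} + z_β) / √n
d = (1.645 + 1.405) / √134
d = 3.050 / 11.576
d ≈ 0.26

By Cohen's convention (0.2 small / 0.5 medium / 0.8 large): small effect.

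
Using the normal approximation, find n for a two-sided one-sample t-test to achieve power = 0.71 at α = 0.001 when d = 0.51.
n = 57

Sample size formula (one-sample t-test, normal approximation):
n = ((z_{α/2} + z_β) / d)²

z_{α/2} = 3.291 (for α = 0.001, two-sided)
z_β = 0.553 (for power = 0.71)
d = 0.51

n = ((3.291 + 0.553) / 0.51)²
n = (7.537)²
n ≈ 56.81
Round up to the next whole number: n = 57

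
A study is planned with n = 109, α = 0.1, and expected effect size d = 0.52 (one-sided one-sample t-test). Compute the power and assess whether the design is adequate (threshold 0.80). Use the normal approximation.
Power ≈ 1.00; the study is adequately powered (power ≥ 0.80)

Power calculation (one-sample t-test, normal approximation):
z_β = d · √n - z_α
z_β = 0.52 · √109 - 1.282
z_β = 0.52 · 10.440 - 1.282
z_β = 4.147

Power = Φ(z_β) = Φ(4.147) ≈ 1.000

Effect size d = 0.52 is medium by Cohen's convention (0.2/0.5/0.8).

Threshold: power ≥ 0.80 is conventionally adequate.
Power ≈ 1.00 → the study is adequately powered (power ≥ 0.80).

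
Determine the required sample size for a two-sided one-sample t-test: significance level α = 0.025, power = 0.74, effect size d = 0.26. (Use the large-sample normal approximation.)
n = 124

Sample size formula (one-sample t-test, normal approximation):
n = ((z_{α/2} + z_β) / d)²

z_{α/2} = 2.241 (for α = 0.025, two-sided)
z_β = 0.643 (for power = 0.74)
d = 0.26

n = ((2.241 + 0.643) / 0.26)²
n = (11.092)²
n ≈ 123.03
Round up to the next whole number: n = 124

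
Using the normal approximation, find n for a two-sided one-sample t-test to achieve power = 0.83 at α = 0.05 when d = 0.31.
n = 89

Sample size formula (one-sample t-test, normal approximation):
n = ((z_{α/2} + z_β) / d)²

z_{α/2} = 1.960 (for α = 0.05, two-sided)
z_β = 0.954 (for power = 0.83)
d = 0.31

n = ((1.960 + 0.954) / 0.31)²
n = (9.400)²
n ≈ 88.36
Round up to the next whole number: n = 89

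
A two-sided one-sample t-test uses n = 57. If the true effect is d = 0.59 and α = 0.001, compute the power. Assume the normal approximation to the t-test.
Power ≈ 0.88

Power calculation (one-sample t-test, normal approximation):
z_β = d · √n - z_{α/2}
z_β = 0.59 · √57 - 3.291
z_β = 0.59 · 7.550 - 3.291
z_β = 1.164

Power = Φ(z_β) = Φ(1.164) ≈ 0.878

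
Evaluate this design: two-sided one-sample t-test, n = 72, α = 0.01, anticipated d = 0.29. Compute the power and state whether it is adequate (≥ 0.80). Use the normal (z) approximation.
Power ≈ 0.45; the study is underpowered (power < 0.80)

Power calculation (one-sample t-test, normal approximation):
z_β = d · √n - z_{α/2}
z_β = 0.29 · √72 - 2.576
z_β = 0.29 · 8.485 - 2.576
z_β = -0.115

Power = Φ(z_β) = Φ(-0.115) ≈ 0.454

Effect size d = 0.29 is small by Cohen's convention (0.2/0.5/0.8).

Threshold: power ≥ 0.80 is conventionally adequate.
Power ≈ 0.45 → the study is underpowered (power < 0.80).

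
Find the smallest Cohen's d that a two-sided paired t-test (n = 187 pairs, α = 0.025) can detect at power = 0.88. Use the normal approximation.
d ≈ 0.25

Minimum detectable effect (paired t-test, normal approximation):
d = (z_{α/2} + z_β) / √n
d = (2.241 + 1.175) / √187
d = 3.416 / 13.675
d ≈ 0.25

By Cohen's convention (0.2 small / 0.5 medium / 0.8 large): small effect.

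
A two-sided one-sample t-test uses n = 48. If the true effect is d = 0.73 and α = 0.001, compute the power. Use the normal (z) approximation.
Power ≈ 0.96

Power calculation (one-sample t-test, normal approximation):
z_β = d · √n - z_{α/2}
z_β = 0.73 · √48 - 3.291
z_β = 0.73 · 6.928 - 3.291
z_β = 1.767

Power = Φ(z_β) = Φ(1.767) ≈ 0.961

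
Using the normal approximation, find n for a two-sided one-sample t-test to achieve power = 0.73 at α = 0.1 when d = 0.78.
n = 9

Sample size formula (one-sample t-test, normal approximation):
n = ((z_{α/2} + z_β) / d)²

z_{α/2} = 1.645 (for α = 0.1, two-sided)
z_β = 0.613 (for power = 0.73)
d = 0.78

n = ((1.645 + 0.613) / 0.78)²
n = (2.895)²
n ≈ 8.38
Round up to the next whole number: n = 9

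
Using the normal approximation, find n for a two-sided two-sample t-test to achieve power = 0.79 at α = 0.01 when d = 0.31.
n = 239 per group

Sample size formula (two-sample t-test, normal approximation):
n = 2 · ((z_{α/2} + z_β) / d)²

z_{α/2} = 2.576 (for α = 0.01, two-sided)
z_β = 0.806 (for power = 0.79)
d = 0.31

n = 2 · ((2.576 + 0.806) / 0.31)²
n = 2 · (10.910)²
n ≈ 238.06
Round up to the next whole number: n = 239 per group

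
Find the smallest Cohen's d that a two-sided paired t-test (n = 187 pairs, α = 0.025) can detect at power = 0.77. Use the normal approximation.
d ≈ 0.22

Minimum detectable effect (paired t-test, normal approximation):
d = (z_{α/2} + z_β) / √n
d = (2.241 + 0.739) / √187
d = 2.980 / 13.675
d ≈ 0.22

By Cohen's convention (0.2 small / 0.5 medium / 0.8 large): small effect.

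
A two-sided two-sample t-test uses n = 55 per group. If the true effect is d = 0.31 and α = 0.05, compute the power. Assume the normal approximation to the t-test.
Power ≈ 0.37

Power calculation (two-sample t-test, normal approximation):
z_β = d · √(n/2) - z_{α/2}
z_β = 0.31 · √(55/2) - 1.960
z_β = 0.31 · 5.244 - 1.960
z_β = -0.334

Power = Φ(z_β) = Φ(-0.334) ≈ 0.369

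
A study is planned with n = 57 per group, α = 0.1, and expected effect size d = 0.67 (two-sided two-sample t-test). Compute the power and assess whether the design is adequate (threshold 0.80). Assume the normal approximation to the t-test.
Power ≈ 0.97; the study is adequately powered (power ≥ 0.80)

Power calculation (two-sample t-test, normal approximation):
z_β = d · √(n/2) - z_{α/2}
z_β = 0.67 · √(57/2) - 1.645
z_β = 0.67 · 5.339 - 1.645
z_β = 1.932

Power = Φ(z_β) = Φ(1.932) ≈ 0.973

Effect size d = 0.67 is medium by Cohen's convention (0.2/0.5/0.8).

Threshold: power ≥ 0.80 is conventionally adequate.
Power ≈ 0.97 → the study is adequately powered (power ≥ 0.80).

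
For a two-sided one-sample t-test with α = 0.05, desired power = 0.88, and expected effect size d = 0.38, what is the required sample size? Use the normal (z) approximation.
n = 69

Sample size formula (one-sample t-test, normal approximation):
n = ((z_{α/2} + z_β) / d)²

z_{α/2} = 1.960 (for α = 0.05, two-sided)
z_β = 1.175 (for power = 0.88)
d = 0.38

n = ((1.960 + 1.175) / 0.38)²
n = (8.250)²
n ≈ 68.06
Round up to the next whole number: n = 69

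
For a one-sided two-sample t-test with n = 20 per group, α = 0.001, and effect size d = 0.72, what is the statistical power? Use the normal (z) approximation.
Power ≈ 0.21

Power calculation (two-sample t-test, normal approximation):
z_β = d · √(n/2) - z_α
z_β = 0.72 · √(20/2) - 3.090
z_β = 0.72 · 3.162 - 3.090
z_β = -0.813

Power = Φ(z_β) = Φ(-0.813) ≈ 0.208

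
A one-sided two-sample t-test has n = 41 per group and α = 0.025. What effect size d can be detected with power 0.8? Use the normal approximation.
d ≈ 0.62

Minimum detectable effect (two-sample t-test, normal approximation):
d = (z_α + z_β) / √(n/2)
d = (1.960 + 0.842) / √(41/2)
d = 2.802 / 4.528
d ≈ 0.62

By Cohen's convention (0.2 small / 0.5 medium / 0.8 large): medium effect.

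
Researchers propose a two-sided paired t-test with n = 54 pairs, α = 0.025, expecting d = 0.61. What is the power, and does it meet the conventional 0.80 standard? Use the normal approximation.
Power ≈ 0.99; the study is adequately powered (power ≥ 0.80)

Power calculation (paired t-test, normal approximation):
z_β = d · √n - z_{α/2}
z_β = 0.61 · √54 - 2.241
z_β = 0.61 · 7.348 - 2.241
z_β = 2.241

Power = Φ(z_β) = Φ(2.241) ≈ 0.987

Effect size d = 0.61 is medium by Cohen's convention (0.2/0.5/0.8).

Threshold: power ≥ 0.80 is conventionally adequate.
Power ≈ 0.99 → the study is adequately powered (power ≥ 0.80).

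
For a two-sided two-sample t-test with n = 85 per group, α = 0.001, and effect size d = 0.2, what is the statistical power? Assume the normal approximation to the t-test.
Power ≈ 0.02

Power calculation (two-sample t-test, normal approximation):
z_β = d · √(n/2) - z_{α/2}
z_β = 0.2 · √(85/2) - 3.291
z_β = 0.2 · 6.519 - 3.291
z_β = -1.987

Power = Φ(z_β) = Φ(-1.987) ≈ 0.023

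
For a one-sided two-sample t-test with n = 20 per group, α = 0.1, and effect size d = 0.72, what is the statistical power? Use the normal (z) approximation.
Power ≈ 0.84

Power calculation (two-sample t-test, normal approximation):
z_β = d · √(n/2) - z_α
z_β = 0.72 · √(20/2) - 1.282
z_β = 0.72 · 3.162 - 1.282
z_β = 0.995

Power = Φ(z_β) = Φ(0.995) ≈ 0.840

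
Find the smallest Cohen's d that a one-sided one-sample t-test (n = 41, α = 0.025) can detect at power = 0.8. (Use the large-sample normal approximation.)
d ≈ 0.44

Minimum detectable effect (one-sample t-test, normal approximation):
d = (z_α + z_β) / √n
d = (1.960 + 0.842) / √41
d = 2.802 / 6.403
d ≈ 0.44

By Cohen's convention (0.2 small / 0.5 medium / 0.8 large): small effect.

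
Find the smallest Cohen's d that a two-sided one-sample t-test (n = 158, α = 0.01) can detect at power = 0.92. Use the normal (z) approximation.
d ≈ 0.32

Minimum detectable effect (one-sample t-test, normal approximation):
d = (z_{α/2} + z_β) / √n
d = (2.576 + 1.405) / √158
d = 3.981 / 12.570
d ≈ 0.32

By Cohen's convention (0.2 small / 0.5 medium / 0.8 large): small effect.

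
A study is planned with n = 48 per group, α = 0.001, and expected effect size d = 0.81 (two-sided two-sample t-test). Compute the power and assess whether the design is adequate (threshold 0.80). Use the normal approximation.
Power ≈ 0.75; the study is underpowered (power < 0.80)

Power calculation (two-sample t-test, normal approximation):
z_β = d · √(n/2) - z_{α/2}
z_β = 0.81 · √(48/2) - 3.291
z_β = 0.81 · 4.899 - 3.291
z_β = 0.678

Power = Φ(z_β) = Φ(0.678) ≈ 0.751

Effect size d = 0.81 is large by Cohen's convention (0.2/0.5/0.8).

Threshold: power ≥ 0.80 is conventionally adequate.
Power ≈ 0.75 → the study is underpowered (power < 0.80).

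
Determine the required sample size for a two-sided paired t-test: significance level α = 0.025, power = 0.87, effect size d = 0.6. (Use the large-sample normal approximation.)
n = 32 pairs

Sample size formula (paired t-test, normal approximation):
n = ((z_{α/2} + z_β) / d)²

z_{α/2} = 2.241 (for α = 0.025, two-sided)
z_β = 1.126 (for power = 0.87)
d = 0.6

n = ((2.241 + 1.126) / 0.6)²
n = (5.612)²
n ≈ 31.49
Round up to the next whole number: n = 32 pairs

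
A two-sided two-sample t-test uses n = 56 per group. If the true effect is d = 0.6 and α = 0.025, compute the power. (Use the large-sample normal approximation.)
Power ≈ 0.82

Power calculation (two-sample t-test, normal approximation):
z_β = d · √(n/2) - z_{α/2}
z_β = 0.6 · √(56/2) - 2.241
z_β = 0.6 · 5.292 - 2.241
z_β = 0.933

Power = Φ(z_β) = Φ(0.933) ≈ 0.825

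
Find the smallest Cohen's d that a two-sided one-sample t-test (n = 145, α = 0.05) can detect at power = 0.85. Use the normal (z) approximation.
d ≈ 0.25

Minimum detectable effect (one-sample t-test, normal approximation):
d = (z_{α/2} + z_β) / √n
d = (1.960 + 1.036) / √145
d = 2.996 / 12.042
d ≈ 0.25

By Cohen's convention (0.2 small / 0.5 medium / 0.8 large): small effect.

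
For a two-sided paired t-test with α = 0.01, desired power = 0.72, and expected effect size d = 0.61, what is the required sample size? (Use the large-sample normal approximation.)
n = 27 pairs

Sample size formula (paired t-test, normal approximation):
n = ((z_{α/2} + z_β) / d)²

z_{α/2} = 2.576 (for α = 0.01, two-sided)
z_β = 0.583 (for power = 0.72)
d = 0.61

n = ((2.576 + 0.583) / 0.61)²
n = (5.179)²
n ≈ 26.82
Round up to the next whole number: n = 27 pairs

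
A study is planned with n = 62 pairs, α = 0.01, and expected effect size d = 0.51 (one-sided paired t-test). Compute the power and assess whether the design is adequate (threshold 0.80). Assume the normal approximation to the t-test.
Power ≈ 0.95; the study is adequately powered (power ≥ 0.80)

Power calculation (paired t-test, normal approximation):
z_β = d · √n - z_α
z_β = 0.51 · √62 - 2.326
z_β = 0.51 · 7.874 - 2.326
z_β = 1.689

Power = Φ(z_β) = Φ(1.689) ≈ 0.954

Effect size d = 0.51 is medium by Cohen's convention (0.2/0.5/0.8).

Threshold: power ≥ 0.80 is conventionally adequate.
Power ≈ 0.95 → the study is adequately powered (power ≥ 0.80).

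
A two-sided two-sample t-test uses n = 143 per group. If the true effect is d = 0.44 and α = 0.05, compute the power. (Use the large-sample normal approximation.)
Power ≈ 0.96

Power calculation (two-sample t-test, normal approximation):
z_β = d · √(n/2) - z_{α/2}
z_β = 0.44 · √(143/2) - 1.960
z_β = 0.44 · 8.456 - 1.960
z_β = 1.761

Power = Φ(z_β) = Φ(1.761) ≈ 0.961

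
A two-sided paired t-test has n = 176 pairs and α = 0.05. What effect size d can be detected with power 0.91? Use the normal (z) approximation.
d ≈ 0.25

Minimum detectable effect (paired t-test, normal approximation):
d = (z_{α/2} + z_β) / √n
d = (1.960 + 1.341) / √176
d = 3.301 / 13.266
d ≈ 0.25

By Cohen's convention (0.2 small / 0.5 medium / 0.8 large): small effect.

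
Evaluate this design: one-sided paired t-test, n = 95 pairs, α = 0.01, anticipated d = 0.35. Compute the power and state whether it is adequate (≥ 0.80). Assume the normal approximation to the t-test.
Power ≈ 0.86; the study is adequately powered (power ≥ 0.80)

Power calculation (paired t-test, normal approximation):
z_β = d · √n - z_α
z_β = 0.35 · √95 - 2.326
z_β = 0.35 · 9.747 - 2.326
z_β = 1.085

Power = Φ(z_β) = Φ(1.085) ≈ 0.861

Effect size d = 0.35 is small by Cohen's convention (0.2/0.5/0.8).

Threshold: power ≥ 0.80 is conventionally adequate.
Power ≈ 0.86 → the study is adequately powered (power ≥ 0.80).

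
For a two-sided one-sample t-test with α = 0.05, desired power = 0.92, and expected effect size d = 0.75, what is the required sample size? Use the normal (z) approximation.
n = 21

Sample size formula (one-sample t-test, normal approximation):
n = ((z_{α/2} + z_β) / d)²

z_{α/2} = 1.960 (for α = 0.05, two-sided)
z_β = 1.405 (for power = 0.92)
d = 0.75

n = ((1.960 + 1.405) / 0.75)²
n = (4.487)²
n ≈ 20.13
Round up to the next whole number: n = 21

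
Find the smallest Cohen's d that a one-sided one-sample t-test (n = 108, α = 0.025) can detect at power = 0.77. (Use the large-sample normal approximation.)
d ≈ 0.26

Minimum detectable effect (one-sample t-test, normal approximation):
d = (z_α + z_β) / √n
d = (1.960 + 0.739) / √108
d = 2.699 / 10.392
d ≈ 0.26

By Cohen's convention (0.2 small / 0.5 medium / 0.8 large): small effect.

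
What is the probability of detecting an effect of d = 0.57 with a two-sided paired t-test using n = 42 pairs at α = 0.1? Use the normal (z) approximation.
Power ≈ 0.98

Power calculation (paired t-test, normal approximation):
z_β = d · √n - z_{α/2}
z_β = 0.57 · √42 - 1.645
z_β = 0.57 · 6.481 - 1.645
z_β = 2.049

Power = Φ(z_β) = Φ(2.049) ≈ 0.980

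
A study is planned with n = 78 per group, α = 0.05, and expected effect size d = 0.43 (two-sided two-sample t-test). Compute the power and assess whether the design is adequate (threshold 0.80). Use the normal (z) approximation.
Power ≈ 0.77; the study is underpowered (power < 0.80)

Power calculation (two-sample t-test, normal approximation):
z_β = d · √(n/2) - z_{α/2}
z_β = 0.43 · √(78/2) - 1.960
z_β = 0.43 · 6.245 - 1.960
z_β = 0.725

Power = Φ(z_β) = Φ(0.725) ≈ 0.766

Effect size d = 0.43 is small by Cohen's convention (0.2/0.5/0.8).

Threshold: power ≥ 0.80 is conventionally adequate.
Power ≈ 0.77 → the study is underpowered (power < 0.80).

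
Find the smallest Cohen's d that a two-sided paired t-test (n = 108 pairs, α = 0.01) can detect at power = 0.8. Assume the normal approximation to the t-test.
d ≈ 0.33

Minimum detectable effect (paired t-test, normal approximation):
d = (z_{α/2} + z_β) / √n
d = (2.576 + 0.842) / √108
d = 3.417 / 10.392
d ≈ 0.33

By Cohen's convention (0.2 small / 0.5 medium / 0.8 large): small effect.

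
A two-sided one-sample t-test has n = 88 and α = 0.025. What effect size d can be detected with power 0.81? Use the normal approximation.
d ≈ 0.33

Minimum detectable effect (one-sample t-test, normal approximation):
d = (z_{α/2} + z_β) / √n
d = (2.241 + 0.878) / √88
d = 3.119 / 9.381
d ≈ 0.33

By Cohen's convention (0.2 small / 0.5 medium / 0.8 large): small effect.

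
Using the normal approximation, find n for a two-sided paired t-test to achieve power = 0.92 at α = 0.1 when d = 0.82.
n = 14 pairs

Sample size formula (paired t-test, normal approximation):
n = ((z_{α/2} + z_β) / d)²

z_{α/2} = 1.645 (for α = 0.1, two-sided)
z_β = 1.405 (for power = 0.92)
d = 0.82

n = ((1.645 + 1.405) / 0.82)²
n = (3.720)²
n ≈ 13.84
Round up to the next whole number: n = 14 pairs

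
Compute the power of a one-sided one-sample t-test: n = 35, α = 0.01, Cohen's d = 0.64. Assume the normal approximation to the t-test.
Power ≈ 0.93

Power calculation (one-sample t-test, normal approximation):
z_β = d · √n - z_α
z_β = 0.64 · √35 - 2.326
z_β = 0.64 · 5.916 - 2.326
z_β = 1.460

Power = Φ(z_β) = Φ(1.460) ≈ 0.928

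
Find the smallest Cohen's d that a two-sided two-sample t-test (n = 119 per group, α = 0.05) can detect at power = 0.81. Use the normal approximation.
d ≈ 0.37

Minimum detectable effect (two-sample t-test, normal approximation):
d = (z_{α/2} + z_β) / √(n/2)
d = (1.960 + 0.878) / √(119/2)
d = 2.838 / 7.714
d ≈ 0.37

By Cohen's convention (0.2 small / 0.5 medium / 0.8 large): small effect.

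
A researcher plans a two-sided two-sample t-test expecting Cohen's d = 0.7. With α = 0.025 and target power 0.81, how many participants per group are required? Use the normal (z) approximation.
n = 40 per group

Sample size formula (two-sample t-test, normal approximation):
n = 2 · ((z_{α/2} + z_β) / d)²

z_{α/2} = 2.241 (for α = 0.025, two-sided)
z_β = 0.878 (for power = 0.81)
d = 0.7

n = 2 · ((2.241 + 0.878) / 0.7)²
n = 2 · (4.456)²
n ≈ 39.71
Round up to the next whole number: n = 40 per group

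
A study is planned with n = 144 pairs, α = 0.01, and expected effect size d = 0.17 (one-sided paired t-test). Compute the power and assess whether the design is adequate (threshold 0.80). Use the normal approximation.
Power ≈ 0.39; the study is underpowered (power < 0.80)

Power calculation (paired t-test, normal approximation):
z_β = d · √n - z_α
z_β = 0.17 · √144 - 2.326
z_β = 0.17 · 12.000 - 2.326
z_β = -0.286

Power = Φ(z_β) = Φ(-0.286) ≈ 0.387

Effect size d = 0.17 is very small by Cohen's convention (0.2/0.5/0.8).

Threshold: power ≥ 0.80 is conventionally adequate.
Power ≈ 0.39 → the study is underpowered (power < 0.80).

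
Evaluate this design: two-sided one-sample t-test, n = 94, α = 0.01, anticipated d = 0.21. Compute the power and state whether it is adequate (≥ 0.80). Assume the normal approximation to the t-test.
Power ≈ 0.29; the study is underpowered (power < 0.80)

Power calculation (one-sample t-test, normal approximation):
z_β = d · √n - z_{α/2}
z_β = 0.21 · √94 - 2.576
z_β = 0.21 · 9.695 - 2.576
z_β = -0.540

Power = Φ(z_β) = Φ(-0.540) ≈ 0.295

Effect size d = 0.21 is small by Cohen's convention (0.2/0.5/0.8).

Threshold: power ≥ 0.80 is conventionally adequate.
Power ≈ 0.29 → the study is underpowered (power < 0.80).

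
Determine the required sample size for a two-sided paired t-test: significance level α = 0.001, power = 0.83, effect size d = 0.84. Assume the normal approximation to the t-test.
n = 26 pairs

Sample size formula (paired t-test, normal approximation):
n = ((z_{α/2} + z_β) / d)²

z_{α/2} = 3.291 (for α = 0.001, two-sided)
z_β = 0.954 (for power = 0.83)
d = 0.84

n = ((3.291 + 0.954) / 0.84)²
n = (5.054)²
n ≈ 25.54
Round up to the next whole number: n = 26 pairs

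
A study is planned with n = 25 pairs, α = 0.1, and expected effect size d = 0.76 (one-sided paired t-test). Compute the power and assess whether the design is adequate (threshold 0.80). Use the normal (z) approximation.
Power ≈ 0.99; the study is adequately powered (power ≥ 0.80)

Power calculation (paired t-test, normal approximation):
z_β = d · √n - z_α
z_β = 0.76 · √25 - 1.282
z_β = 0.76 · 5.000 - 1.282
z_β = 2.518

Power = Φ(z_β) = Φ(2.518) ≈ 0.994

Effect size d = 0.76 is medium by Cohen's convention (0.2/0.5/0.8).

Threshold: power ≥ 0.80 is conventionally adequate.
Power ≈ 0.99 → the study is adequately powered (power ≥ 0.80).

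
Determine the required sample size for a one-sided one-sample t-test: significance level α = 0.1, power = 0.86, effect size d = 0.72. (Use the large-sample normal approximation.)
n = 11

Sample size formula (one-sample t-test, normal approximation):
n = ((z_α + z_β) / d)²

z_α = 1.282 (for α = 0.1, one-sided)
z_β = 1.080 (for power = 0.86)
d = 0.72

n = ((1.282 + 1.080) / 0.72)²
n = (3.281)²
n ≈ 10.76
Round up to the next whole number: n = 11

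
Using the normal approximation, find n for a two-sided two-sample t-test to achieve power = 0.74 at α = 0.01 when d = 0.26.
n = 307 per group

Sample size formula (two-sample t-test, normal approximation):
n = 2 · ((z_{α/2} + z_β) / d)²

z_{α/2} = 2.576 (for α = 0.01, two-sided)
z_β = 0.643 (for power = 0.74)
d = 0.26

n = 2 · ((2.576 + 0.643) / 0.26)²
n = 2 · (12.381)²
n ≈ 306.58
Round up to the next whole number: n = 307 per group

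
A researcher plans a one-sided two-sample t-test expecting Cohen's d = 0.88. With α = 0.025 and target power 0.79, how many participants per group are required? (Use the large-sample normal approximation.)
n = 20 per group

Sample size formula (two-sample t-test, normal approximation):
n = 2 · ((z_α + z_β) / d)²

z_α = 1.960 (for α = 0.025, one-sided)
z_β = 0.806 (for power = 0.79)
d = 0.88

n = 2 · ((1.960 + 0.806) / 0.88)²
n = 2 · (3.143)²
n ≈ 19.76
Round up to the next whole number: n = 20 per group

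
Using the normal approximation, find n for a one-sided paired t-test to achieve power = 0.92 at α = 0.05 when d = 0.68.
n = 21 pairs

Sample size formula (paired t-test, normal approximation):
n = ((z_α + z_β) / d)²

z_α = 1.645 (for α = 0.05, one-sided)
z_β = 1.405 (for power = 0.92)
d = 0.68

n = ((1.645 + 1.405) / 0.68)²
n = (4.485)²
n ≈ 20.12
Round up to the next whole number: n = 21 pairs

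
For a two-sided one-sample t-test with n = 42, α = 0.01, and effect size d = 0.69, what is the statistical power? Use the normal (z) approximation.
Power ≈ 0.97

Power calculation (one-sample t-test, normal approximation):
z_β = d · √n - z_{α/2}
z_β = 0.69 · √42 - 2.576
z_β = 0.69 · 6.481 - 2.576
z_β = 1.896

Power = Φ(z_β) = Φ(1.896) ≈ 0.971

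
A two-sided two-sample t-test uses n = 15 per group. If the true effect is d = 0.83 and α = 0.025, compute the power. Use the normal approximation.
Power ≈ 0.51

Power calculation (two-sample t-test, normal approximation):
z_β = d · √(n/2) - z_{α/2}
z_β = 0.83 · √(15/2) - 2.241
z_β = 0.83 · 2.739 - 2.241
z_β = 0.032

Power = Φ(z_β) = Φ(0.032) ≈ 0.513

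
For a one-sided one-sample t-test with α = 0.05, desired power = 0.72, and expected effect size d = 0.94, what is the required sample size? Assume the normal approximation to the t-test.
n = 6

Sample size formula (one-sample t-test, normal approximation):
n = ((z_α + z_β) / d)²

z_α = 1.645 (for α = 0.05, one-sided)
z_β = 0.583 (for power = 0.72)
d = 0.94

n = ((1.645 + 0.583) / 0.94)²
n = (2.370)²
n ≈ 5.62
Round up to the next whole number: n = 6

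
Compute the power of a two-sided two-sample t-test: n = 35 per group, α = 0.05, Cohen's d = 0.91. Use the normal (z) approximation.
Power ≈ 0.97

Power calculation (two-sample t-test, normal approximation):
z_β = d · √(n/2) - z_{α/2}
z_β = 0.91 · √(35/2) - 1.960
z_β = 0.91 · 4.183 - 1.960
z_β = 1.847

Power = Φ(z_β) = Φ(1.847) ≈ 0.968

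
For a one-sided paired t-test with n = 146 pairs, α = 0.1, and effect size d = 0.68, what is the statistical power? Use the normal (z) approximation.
Power ≈ 1.00

Power calculation (paired t-test, normal approximation):
z_β = d · √n - z_α
z_β = 0.68 · √146 - 1.282
z_β = 0.68 · 12.083 - 1.282
z_β = 6.935

Power = Φ(z_β) = Φ(6.935) ≈ 1.000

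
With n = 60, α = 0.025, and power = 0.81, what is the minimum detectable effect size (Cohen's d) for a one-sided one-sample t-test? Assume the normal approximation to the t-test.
d ≈ 0.37

Minimum detectable effect (one-sample t-test, normal approximation):
d = (z_α + z_β) / √n
d = (1.960 + 0.878) / √60
d = 2.838 / 7.746
d ≈ 0.37

By Cohen's convention (0.2 small / 0.5 medium / 0.8 large): small effect.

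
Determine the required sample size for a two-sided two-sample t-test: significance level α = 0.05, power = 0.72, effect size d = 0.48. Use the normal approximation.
n = 57 per group

Sample size formula (two-sample t-test, normal approximation):
n = 2 · ((z_{α/2} + z_β) / d)²

z_{α/2} = 1.960 (for α = 0.05, two-sided)
z_β = 0.583 (for power = 0.72)
d = 0.48

n = 2 · ((1.960 + 0.583) / 0.48)²
n = 2 · (5.298)²
n ≈ 56.14
Round up to the next whole number: n = 57 per group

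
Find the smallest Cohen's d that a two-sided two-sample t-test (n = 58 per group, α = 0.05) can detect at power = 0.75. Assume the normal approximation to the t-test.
d ≈ 0.49

Minimum detectable effect (two-sample t-test, normal approximation):
d = (z_{α/2} + z_β) / √(n/2)
d = (1.960 + 0.674) / √(58/2)
d = 2.634 / 5.385
d ≈ 0.49

By Cohen's convention (0.2 small / 0.5 medium / 0.8 large): small effect.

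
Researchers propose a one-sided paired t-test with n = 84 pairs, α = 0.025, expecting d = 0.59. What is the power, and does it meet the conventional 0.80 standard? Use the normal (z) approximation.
Power ≈ 1.00; the study is adequately powered (power ≥ 0.80)

Power calculation (paired t-test, normal approximation):
z_β = d · √n - z_α
z_β = 0.59 · √84 - 1.960
z_β = 0.59 · 9.165 - 1.960
z_β = 3.447

Power = Φ(z_β) = Φ(3.447) ≈ 1.000

Effect size d = 0.59 is medium by Cohen's convention (0.2/0.5/0.8).

Threshold: power ≥ 0.80 is conventionally adequate.
Power ≈ 1.00 → the study is adequately powered (power ≥ 0.80).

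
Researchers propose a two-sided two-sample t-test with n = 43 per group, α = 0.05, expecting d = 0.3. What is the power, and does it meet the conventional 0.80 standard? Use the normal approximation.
Power ≈ 0.28; the study is underpowered (power < 0.80)

Power calculation (two-sample t-test, normal approximation):
z_β = d · √(n/2) - z_{α/2}
z_β = 0.3 · √(43/2) - 1.960
z_β = 0.3 · 4.637 - 1.960
z_β = -0.569

Power = Φ(z_β) = Φ(-0.569) ≈ 0.285

Effect size d = 0.3 is small by Cohen's convention (0.2/0.5/0.8).

Threshold: power ≥ 0.80 is conventionally adequate.
Power ≈ 0.28 → the study is underpowered (power < 0.80).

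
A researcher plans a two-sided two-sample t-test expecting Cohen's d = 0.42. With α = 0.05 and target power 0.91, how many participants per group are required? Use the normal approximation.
n = 124 per group

Sample size formula (two-sample t-test, normal approximation):
n = 2 · ((z_{α/2} + z_β) / d)²

z_{α/2} = 1.960 (for α = 0.05, two-sided)
z_β = 1.341 (for power = 0.91)
d = 0.42

n = 2 · ((1.960 + 1.341) / 0.42)²
n = 2 · (7.860)²
n ≈ 123.56
Round up to the next whole number: n = 124 per group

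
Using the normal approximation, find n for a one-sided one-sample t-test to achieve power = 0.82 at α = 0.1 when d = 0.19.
n = 134

Sample size formula (one-sample t-test, normal approximation):
n = ((z_α + z_β) / d)²

z_α = 1.282 (for α = 0.1, one-sided)
z_β = 0.915 (for power = 0.82)
d = 0.19

n = ((1.282 + 0.915) / 0.19)²
n = (11.563)²
n ≈ 133.70
Round up to the next whole number: n = 134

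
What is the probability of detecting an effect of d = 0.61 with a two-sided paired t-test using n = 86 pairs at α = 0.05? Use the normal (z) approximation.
Power ≈ 1.00

Power calculation (paired t-test, normal approximation):
z_β = d · √n - z_{α/2}
z_β = 0.61 · √86 - 1.960
z_β = 0.61 · 9.274 - 1.960
z_β = 3.697

Power = Φ(z_β) = Φ(3.697) ≈ 1.000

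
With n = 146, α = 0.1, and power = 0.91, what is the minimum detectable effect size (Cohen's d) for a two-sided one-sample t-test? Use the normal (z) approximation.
d ≈ 0.25

Minimum detectable effect (one-sample t-test, normal approximation):
d = (z_{α/2} + z_β) / √n
d = (1.645 + 1.341) / √146
d = 2.986 / 12.083
d ≈ 0.25

By Cohen's convention (0.2 small / 0.5 medium / 0.8 large): small effect.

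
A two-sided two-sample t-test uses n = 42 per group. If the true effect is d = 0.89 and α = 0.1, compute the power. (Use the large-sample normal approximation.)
Power ≈ 0.99

Power calculation (two-sample t-test, normal approximation):
z_β = d · √(n/2) - z_{α/2}
z_β = 0.89 · √(42/2) - 1.645
z_β = 0.89 · 4.583 - 1.645
z_β = 2.434

Power = Φ(z_β) = Φ(2.434) ≈ 0.993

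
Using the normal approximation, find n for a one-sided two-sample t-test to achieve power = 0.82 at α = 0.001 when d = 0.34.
n = 278 per group

Sample size formula (two-sample t-test, normal approximation):
n = 2 · ((z_α + z_β) / d)²

z_α = 3.090 (for α = 0.001, one-sided)
z_β = 0.915 (for power = 0.82)
d = 0.34

n = 2 · ((3.090 + 0.915) / 0.34)²
n = 2 · (11.779)²
n ≈ 277.49
Round up to the next whole number: n = 278 per group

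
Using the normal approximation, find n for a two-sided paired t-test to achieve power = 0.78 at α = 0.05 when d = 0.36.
n = 58 pairs

Sample size formula (paired t-test, normal approximation):
n = ((z_{α/2} + z_β) / d)²

z_{α/2} = 1.960 (for α = 0.05, two-sided)
z_β = 0.772 (for power = 0.78)
d = 0.36

n = ((1.960 + 0.772) / 0.36)²
n = (7.589)²
n ≈ 57.59
Round up to the next whole number: n = 58 pairs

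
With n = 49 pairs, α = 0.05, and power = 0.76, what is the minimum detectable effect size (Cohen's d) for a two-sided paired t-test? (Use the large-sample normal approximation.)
d ≈ 0.38

Minimum detectable effect (paired t-test, normal approximation):
d = (z_{α/2} + z_β) / √n
d = (1.960 + 0.706) / √49
d = 2.666 / 7.000
d ≈ 0.38

By Cohen's convention (0.2 small / 0.5 medium / 0.8 large): small effect.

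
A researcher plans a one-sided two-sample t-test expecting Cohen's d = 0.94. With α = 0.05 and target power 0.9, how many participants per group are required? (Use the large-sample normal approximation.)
n = 20 per group

Sample size formula (two-sample t-test, normal approximation):
n = 2 · ((z_α + z_β) / d)²

z_α = 1.645 (for α = 0.05, one-sided)
z_β = 1.282 (for power = 0.9)
d = 0.94

n = 2 · ((1.645 + 1.282) / 0.94)²
n = 2 · (3.114)²
n ≈ 19.39
Round up to the next whole number: n = 20 per group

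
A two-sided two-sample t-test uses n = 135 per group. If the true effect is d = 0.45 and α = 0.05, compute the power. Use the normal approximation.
Power ≈ 0.96

Power calculation (two-sample t-test, normal approximation):
z_β = d · √(n/2) - z_{α/2}
z_β = 0.45 · √(135/2) - 1.960
z_β = 0.45 · 8.216 - 1.960
z_β = 1.737

Power = Φ(z_β) = Φ(1.737) ≈ 0.959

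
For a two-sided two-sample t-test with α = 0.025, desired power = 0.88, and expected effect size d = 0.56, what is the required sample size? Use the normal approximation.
n = 75 per group

Sample size formula (two-sample t-test, normal approximation):
n = 2 · ((z_{α/2} + z_β) / d)²

z_{α/2} = 2.241 (for α = 0.025, two-sided)
z_β = 1.175 (for power = 0.88)
d = 0.56

n = 2 · ((2.241 + 1.175) / 0.56)²
n = 2 · (6.100)²
n ≈ 74.42
Round up to the next whole number: n = 75 per group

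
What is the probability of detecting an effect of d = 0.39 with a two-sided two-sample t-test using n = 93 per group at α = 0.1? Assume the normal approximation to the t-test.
Power ≈ 0.84

Power calculation (two-sample t-test, normal approximation):
z_β = d · √(n/2) - z_{α/2}
z_β = 0.39 · √(93/2) - 1.645
z_β = 0.39 · 6.819 - 1.645
z_β = 1.015

Power = Φ(z_β) = Φ(1.015) ≈ 0.845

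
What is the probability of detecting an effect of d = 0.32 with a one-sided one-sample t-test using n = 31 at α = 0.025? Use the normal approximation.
Power ≈ 0.43

Power calculation (one-sample t-test, normal approximation):
z_β = d · √n - z_α
z_β = 0.32 · √31 - 1.960
z_β = 0.32 · 5.568 - 1.960
z_β = -0.178

Power = Φ(z_β) = Φ(-0.178) ≈ 0.429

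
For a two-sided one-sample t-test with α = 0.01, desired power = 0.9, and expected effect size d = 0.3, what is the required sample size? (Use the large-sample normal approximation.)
n = 166

Sample size formula (one-sample t-test, normal approximation):
n = ((z_{α/2} + z_β) / d)²

z_{α/2} = 2.576 (for α = 0.01, two-sided)
z_β = 1.282 (for power = 0.9)
d = 0.3

n = ((2.576 + 1.282) / 0.3)²
n = (12.860)²
n ≈ 165.38
Round up to the next whole number: n = 166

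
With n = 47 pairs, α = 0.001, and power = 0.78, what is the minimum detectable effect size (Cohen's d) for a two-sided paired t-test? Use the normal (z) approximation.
d ≈ 0.59

Minimum detectable effect (paired t-test, normal approximation):
d = (z_{α/2} + z_β) / √n
d = (3.291 + 0.772) / √47
d = 4.063 / 6.856
d ≈ 0.59

By Cohen's convention (0.2 small / 0.5 medium / 0.8 large): medium effect.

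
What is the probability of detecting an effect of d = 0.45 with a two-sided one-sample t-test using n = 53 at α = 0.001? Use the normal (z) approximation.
Power ≈ 0.49

Power calculation (one-sample t-test, normal approximation):
z_β = d · √n - z_{α/2}
z_β = 0.45 · √53 - 3.291
z_β = 0.45 · 7.280 - 3.291
z_β = -0.014

Power = Φ(z_β) = Φ(-0.014) ≈ 0.494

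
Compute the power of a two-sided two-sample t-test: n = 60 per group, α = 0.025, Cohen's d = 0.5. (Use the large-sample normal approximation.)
Power ≈ 0.69

Power calculation (two-sample t-test, normal approximation):
z_β = d · √(n/2) - z_{α/2}
z_β = 0.5 · √(60/2) - 2.241
z_β = 0.5 · 5.477 - 2.241
z_β = 0.497

Power = Φ(z_β) = Φ(0.497) ≈ 0.690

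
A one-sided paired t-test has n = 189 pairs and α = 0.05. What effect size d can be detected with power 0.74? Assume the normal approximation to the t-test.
d ≈ 0.17

Minimum detectable effect (paired t-test, normal approximation):
d = (z_α + z_β) / √n
d = (1.645 + 0.643) / √189
d = 2.288 / 13.748
d ≈ 0.17

By Cohen's convention (0.2 small / 0.5 medium / 0.8 large): very small effect.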